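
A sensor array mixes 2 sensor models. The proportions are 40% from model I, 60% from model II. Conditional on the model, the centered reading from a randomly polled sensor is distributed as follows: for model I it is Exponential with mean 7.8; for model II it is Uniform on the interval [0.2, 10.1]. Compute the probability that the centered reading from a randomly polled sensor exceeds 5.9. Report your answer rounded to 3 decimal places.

0.442

Conditional on each model, P(X > 5.9): I: 0.469348; II: 0.424242.
By total probability, P(X > 5.9) = 0.4·0.469348 + 0.6·0.424242 = 0.442285.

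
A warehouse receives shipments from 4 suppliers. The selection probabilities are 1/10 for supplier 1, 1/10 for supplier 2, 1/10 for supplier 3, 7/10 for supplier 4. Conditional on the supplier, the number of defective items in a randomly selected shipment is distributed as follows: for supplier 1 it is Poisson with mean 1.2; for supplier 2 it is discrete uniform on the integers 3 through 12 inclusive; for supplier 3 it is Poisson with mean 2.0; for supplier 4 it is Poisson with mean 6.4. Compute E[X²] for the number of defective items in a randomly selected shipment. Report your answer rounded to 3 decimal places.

40.466

For each component E[X²] = Var + (mean)², giving 1: 2.64; 2: 64.5; 3: 6; 4: 47.36.
Overall E[X²] = 0.1·2.64 + 0.1·64.5 + 0.1·6 + 0.7·47.36 = 40.466.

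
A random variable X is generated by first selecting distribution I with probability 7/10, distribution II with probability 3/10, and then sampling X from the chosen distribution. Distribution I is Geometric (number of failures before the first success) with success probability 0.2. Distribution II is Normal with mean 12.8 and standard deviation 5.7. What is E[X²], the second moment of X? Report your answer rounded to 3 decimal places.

84.099

For each component E[X²] = Var + (mean)², giving I: 36; II: 196.33.
Overall E[X²] = 0.7·36 + 0.3·196.33 = 84.099.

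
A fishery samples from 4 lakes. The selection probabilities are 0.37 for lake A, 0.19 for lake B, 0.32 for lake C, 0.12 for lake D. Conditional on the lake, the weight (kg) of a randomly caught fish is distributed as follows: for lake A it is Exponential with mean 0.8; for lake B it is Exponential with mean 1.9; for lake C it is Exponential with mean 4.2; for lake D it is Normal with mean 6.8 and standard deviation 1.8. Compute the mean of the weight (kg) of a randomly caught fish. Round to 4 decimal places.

2.8170

Component means — A: 0.8; B: 1.9; C: 4.2; D: 6.8.
E[X] = 0.37·0.8 + 0.19·1.9 + 0.32·4.2 + 0.12·6.8 = 2.817.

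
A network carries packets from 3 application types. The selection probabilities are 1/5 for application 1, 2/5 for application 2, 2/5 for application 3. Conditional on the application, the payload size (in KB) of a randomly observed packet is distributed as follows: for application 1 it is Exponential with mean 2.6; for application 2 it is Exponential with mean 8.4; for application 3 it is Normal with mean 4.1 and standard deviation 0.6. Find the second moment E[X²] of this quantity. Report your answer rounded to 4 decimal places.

66.0200

For each component E[X²] = Var + (mean)², giving 1: 13.52; 2: 141.12; 3: 17.17.
Overall E[X²] = 0.2·13.52 + 0.4·141.12 + 0.4·17.17 = 66.02.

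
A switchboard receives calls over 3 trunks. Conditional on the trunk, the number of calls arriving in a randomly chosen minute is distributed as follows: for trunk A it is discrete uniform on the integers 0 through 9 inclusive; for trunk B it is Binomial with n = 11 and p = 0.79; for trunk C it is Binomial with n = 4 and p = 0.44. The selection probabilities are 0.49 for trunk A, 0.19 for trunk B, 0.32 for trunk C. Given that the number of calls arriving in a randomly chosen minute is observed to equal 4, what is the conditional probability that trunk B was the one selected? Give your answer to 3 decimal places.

Likelihoods P(X=4 | ·): A: 0.1; B: 0.00231503; C: 0.037481.
Posterior ∝ prior × likelihood. Numerator for B: 0.19·0.00231503 = 0.000439856.
Normalizing constant: 0.49·0.1 + 0.19·0.00231503 + 0.32·0.037481 = 0.0614338.
P(B | observation) = 0.000439856 / 0.0614338 = 0.00715985.

0.007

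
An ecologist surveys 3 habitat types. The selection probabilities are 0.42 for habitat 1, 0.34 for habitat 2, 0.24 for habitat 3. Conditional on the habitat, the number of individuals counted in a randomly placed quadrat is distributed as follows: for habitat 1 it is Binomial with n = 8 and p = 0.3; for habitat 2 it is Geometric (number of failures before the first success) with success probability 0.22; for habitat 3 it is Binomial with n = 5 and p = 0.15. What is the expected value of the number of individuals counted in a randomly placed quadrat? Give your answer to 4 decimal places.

Component means — 1: 2.4; 2: 3.54545; 3: 0.75.
E[X] = 0.42·2.4 + 0.34·3.54545 + 0.24·0.75 = 2.39345.

2.3935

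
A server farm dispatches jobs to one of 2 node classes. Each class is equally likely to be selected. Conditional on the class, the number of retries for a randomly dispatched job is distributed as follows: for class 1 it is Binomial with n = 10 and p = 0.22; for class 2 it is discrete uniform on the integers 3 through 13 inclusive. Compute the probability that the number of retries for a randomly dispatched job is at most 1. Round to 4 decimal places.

0.1592

Conditional on each class, P(X ≤ 1): 1: 0.318469; 2: 0.
By total probability, P(X ≤ 1) = 0.5·0.318469 + 0.5·0 = 0.159235.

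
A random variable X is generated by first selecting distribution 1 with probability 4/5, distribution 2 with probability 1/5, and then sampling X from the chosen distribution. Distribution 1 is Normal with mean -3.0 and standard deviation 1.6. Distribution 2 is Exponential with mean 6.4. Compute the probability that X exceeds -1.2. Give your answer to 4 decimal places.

Conditional on each component, P(X > -1.2): 1: 0.130295; 2: 1.
By total probability, P(X > -1.2) = 0.8·0.130295 + 0.2·1 = 0.304236.

0.3042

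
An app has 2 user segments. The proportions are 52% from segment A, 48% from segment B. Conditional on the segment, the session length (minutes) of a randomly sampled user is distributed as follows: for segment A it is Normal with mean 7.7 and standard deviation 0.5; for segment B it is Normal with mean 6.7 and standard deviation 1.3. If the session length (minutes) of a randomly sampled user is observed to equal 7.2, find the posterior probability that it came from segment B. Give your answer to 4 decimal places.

Likelihoods f(7.2 | ·): A: 0.483941; B: 0.285.
Posterior ∝ prior × likelihood. Numerator for B: 0.48·0.285 = 0.1368.
Normalizing constant: 0.52·0.483941 + 0.48·0.285 = 0.388449.
P(B | observation) = 0.1368 / 0.388449 = 0.352169.

0.3522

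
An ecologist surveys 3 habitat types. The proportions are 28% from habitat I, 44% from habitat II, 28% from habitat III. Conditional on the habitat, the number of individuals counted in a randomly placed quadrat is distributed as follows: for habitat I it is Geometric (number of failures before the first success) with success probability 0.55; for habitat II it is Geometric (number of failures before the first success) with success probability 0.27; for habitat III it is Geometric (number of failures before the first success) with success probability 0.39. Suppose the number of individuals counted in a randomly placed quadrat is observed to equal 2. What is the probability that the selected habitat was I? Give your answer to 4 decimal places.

Likelihoods P(X=2 | ·): I: 0.111375; II: 0.143883; III: 0.145119.
Posterior ∝ prior × likelihood. Numerator for I: 0.28·0.111375 = 0.031185.
Normalizing constant: 0.28·0.111375 + 0.44·0.143883 + 0.28·0.145119 = 0.135127.
P(I | observation) = 0.031185 / 0.135127 = 0.230783.

0.2308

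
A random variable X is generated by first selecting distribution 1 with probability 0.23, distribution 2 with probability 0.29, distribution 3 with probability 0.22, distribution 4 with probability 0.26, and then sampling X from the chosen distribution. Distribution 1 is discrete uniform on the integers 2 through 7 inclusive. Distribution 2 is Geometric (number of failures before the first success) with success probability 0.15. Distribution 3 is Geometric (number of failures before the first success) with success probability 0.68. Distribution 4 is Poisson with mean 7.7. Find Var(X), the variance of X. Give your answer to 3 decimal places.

20.329

Per component, 1: μ=4.5, E[X²]=23.1667; 2: μ=5.66667, E[X²]=69.8889; 3: μ=0.470588, E[X²]=0.913495; 4: μ=7.7, E[X²]=66.99.
E[X] = 0.23·4.5 + 0.29·5.66667 + 0.22·0.470588 + 0.26·7.7 = 4.78386.
E[X²] = 0.23·23.1667 + 0.29·69.8889 + 0.22·0.913495 + 0.26·66.99 = 43.2145.
Var(X) = E[X²] − (E[X])² = 43.2145 − 22.8853 = 20.3291.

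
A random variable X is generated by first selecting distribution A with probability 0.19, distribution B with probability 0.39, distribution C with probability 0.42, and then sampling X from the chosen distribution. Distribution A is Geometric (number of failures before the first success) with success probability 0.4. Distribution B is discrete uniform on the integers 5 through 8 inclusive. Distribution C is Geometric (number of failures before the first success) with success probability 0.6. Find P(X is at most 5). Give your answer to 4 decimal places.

Conditional on each component, P(X ≤ 5): A: 0.953344; B: 0.25; C: 0.995904.
By total probability, P(X ≤ 5) = 0.19·0.953344 + 0.39·0.25 + 0.42·0.995904 = 0.696915.

0.6969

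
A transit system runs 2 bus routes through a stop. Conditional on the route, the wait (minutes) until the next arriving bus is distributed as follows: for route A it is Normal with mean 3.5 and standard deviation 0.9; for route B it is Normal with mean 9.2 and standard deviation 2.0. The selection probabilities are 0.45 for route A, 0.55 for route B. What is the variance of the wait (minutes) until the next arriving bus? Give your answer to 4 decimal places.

Per component, A: μ=3.5, E[X²]=13.06; B: μ=9.2, E[X²]=88.64.
E[X] = 0.45·3.5 + 0.55·9.2 = 6.635.
E[X²] = 0.45·13.06 + 0.55·88.64 = 54.629.
Var(X) = E[X²] − (E[X])² = 54.629 − 44.0232 = 10.6058.

10.6058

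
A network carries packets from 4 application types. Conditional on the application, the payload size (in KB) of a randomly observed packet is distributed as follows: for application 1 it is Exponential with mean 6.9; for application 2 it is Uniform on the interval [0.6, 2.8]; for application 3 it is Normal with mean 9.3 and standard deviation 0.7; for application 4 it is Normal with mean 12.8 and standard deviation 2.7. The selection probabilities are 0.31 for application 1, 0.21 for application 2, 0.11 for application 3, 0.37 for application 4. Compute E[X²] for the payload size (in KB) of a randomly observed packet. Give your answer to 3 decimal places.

103.096

For each component E[X²] = Var + (mean)², giving 1: 95.22; 2: 3.29333; 3: 86.98; 4: 171.13.
Overall E[X²] = 0.31·95.22 + 0.21·3.29333 + 0.11·86.98 + 0.37·171.13 = 103.096.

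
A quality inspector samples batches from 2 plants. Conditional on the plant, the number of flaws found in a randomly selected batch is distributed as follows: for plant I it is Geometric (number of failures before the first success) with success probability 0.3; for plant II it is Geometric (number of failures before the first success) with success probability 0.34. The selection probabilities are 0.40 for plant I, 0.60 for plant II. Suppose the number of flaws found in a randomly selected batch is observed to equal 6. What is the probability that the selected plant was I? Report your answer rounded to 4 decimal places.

0.4557

Likelihoods P(X=6 | ·): I: 0.0352947; II: 0.0281023.
Posterior ∝ prior × likelihood. Numerator for I: 0.4·0.0352947 = 0.0141179.
Normalizing constant: 0.4·0.0352947 + 0.6·0.0281023 = 0.0309793.
P(I | observation) = 0.0141179 / 0.0309793 = 0.45572.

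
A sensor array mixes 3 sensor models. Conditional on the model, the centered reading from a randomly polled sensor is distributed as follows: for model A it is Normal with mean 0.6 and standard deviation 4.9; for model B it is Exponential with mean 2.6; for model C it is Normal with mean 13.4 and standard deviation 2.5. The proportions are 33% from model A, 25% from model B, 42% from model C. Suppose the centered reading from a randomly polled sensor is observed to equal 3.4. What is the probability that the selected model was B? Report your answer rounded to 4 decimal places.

Likelihoods f(3.4 | ·): A: 0.0691526; B: 0.104017; C: 5.35321e-05.
Posterior ∝ prior × likelihood. Numerator for B: 0.25·0.104017 = 0.0260042.
Normalizing constant: 0.33·0.0691526 + 0.25·0.104017 + 0.42·5.35321e-05 = 0.048847.
P(B | observation) = 0.0260042 / 0.048847 = 0.532359.

0.5324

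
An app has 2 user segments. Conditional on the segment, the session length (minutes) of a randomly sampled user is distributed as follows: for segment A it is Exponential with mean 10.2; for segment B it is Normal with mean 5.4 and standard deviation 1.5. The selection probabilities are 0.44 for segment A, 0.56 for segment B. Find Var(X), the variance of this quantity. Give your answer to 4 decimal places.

Per component, A: μ=10.2, E[X²]=208.08; B: μ=5.4, E[X²]=31.41.
E[X] = 0.44·10.2 + 0.56·5.4 = 7.512.
E[X²] = 0.44·208.08 + 0.56·31.41 = 109.145.
Var(X) = E[X²] − (E[X])² = 109.145 − 56.4301 = 52.7147.

52.7147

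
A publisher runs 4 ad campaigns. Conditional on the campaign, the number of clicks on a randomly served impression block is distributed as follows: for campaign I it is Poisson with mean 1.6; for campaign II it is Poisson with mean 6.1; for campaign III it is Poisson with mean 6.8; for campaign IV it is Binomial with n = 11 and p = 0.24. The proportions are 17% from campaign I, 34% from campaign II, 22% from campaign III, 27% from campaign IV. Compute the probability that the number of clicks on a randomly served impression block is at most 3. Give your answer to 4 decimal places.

Conditional on each campaign, P(X ≤ 3): I: 0.921187; II: 0.142501; III: 0.0928057; IV: 0.740444.
By total probability, P(X ≤ 3) = 0.17·0.921187 + 0.34·0.142501 + 0.22·0.0928057 + 0.27·0.740444 = 0.425389.

0.4254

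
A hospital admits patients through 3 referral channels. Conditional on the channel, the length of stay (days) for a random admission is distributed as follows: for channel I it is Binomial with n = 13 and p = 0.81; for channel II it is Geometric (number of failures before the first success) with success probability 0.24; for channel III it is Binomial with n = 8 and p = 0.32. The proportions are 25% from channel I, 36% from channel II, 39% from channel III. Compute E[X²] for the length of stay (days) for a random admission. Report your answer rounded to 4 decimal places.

39.8152

For each component E[X²] = Var + (mean)², giving I: 112.882; II: 23.2222; III: 8.2944.
Overall E[X²] = 0.25·112.882 + 0.36·23.2222 + 0.39·8.2944 = 39.8152.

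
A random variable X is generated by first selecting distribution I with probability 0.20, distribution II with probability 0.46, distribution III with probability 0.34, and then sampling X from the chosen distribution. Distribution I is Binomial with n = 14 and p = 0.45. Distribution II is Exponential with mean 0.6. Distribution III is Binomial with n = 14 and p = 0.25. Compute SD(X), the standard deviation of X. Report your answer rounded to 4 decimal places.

Per component, I: μ=6.3, E[X²]=43.155; II: μ=0.6, E[X²]=0.72; III: μ=3.5, E[X²]=14.875.
E[X] = 0.2·6.3 + 0.46·0.6 + 0.34·3.5 = 2.726.
E[X²] = 0.2·43.155 + 0.46·0.72 + 0.34·14.875 = 14.0197.
Var(X) = E[X²] − (E[X])² = 14.0197 − 7.43108 = 6.58862.
SD(X) = √6.58862 = 2.56683.

2.5668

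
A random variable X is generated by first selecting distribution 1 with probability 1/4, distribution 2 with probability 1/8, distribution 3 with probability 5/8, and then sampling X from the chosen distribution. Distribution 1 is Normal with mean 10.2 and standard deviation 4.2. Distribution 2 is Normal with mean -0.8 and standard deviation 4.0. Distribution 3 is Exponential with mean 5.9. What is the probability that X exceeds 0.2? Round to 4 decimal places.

0.9022

Conditional on each component, P(X > 0.2): 1: 0.991366; 2: 0.401294; 3: 0.96667.
By total probability, P(X > 0.2) = 0.25·0.991366 + 0.125·0.401294 + 0.625·0.96667 = 0.902172.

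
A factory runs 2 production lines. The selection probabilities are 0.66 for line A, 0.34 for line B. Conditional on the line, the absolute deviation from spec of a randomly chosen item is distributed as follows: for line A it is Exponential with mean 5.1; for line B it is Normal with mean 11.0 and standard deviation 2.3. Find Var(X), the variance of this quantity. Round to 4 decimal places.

Per component, A: μ=5.1, E[X²]=52.02; B: μ=11, E[X²]=126.29.
E[X] = 0.66·5.1 + 0.34·11 = 7.106.
E[X²] = 0.66·52.02 + 0.34·126.29 = 77.2718.
Var(X) = E[X²] − (E[X])² = 77.2718 − 50.4952 = 26.7766.

26.7766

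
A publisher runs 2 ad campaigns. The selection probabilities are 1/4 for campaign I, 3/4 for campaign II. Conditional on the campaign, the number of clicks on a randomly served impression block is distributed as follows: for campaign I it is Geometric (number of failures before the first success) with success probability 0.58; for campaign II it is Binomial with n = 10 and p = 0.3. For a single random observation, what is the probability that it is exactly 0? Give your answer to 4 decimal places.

0.1662

Conditional on each campaign, P(X = 0): I: 0.58; II: 0.0282475.
By total probability, P(X = 0) = 0.25·0.58 + 0.75·0.0282475 = 0.166186.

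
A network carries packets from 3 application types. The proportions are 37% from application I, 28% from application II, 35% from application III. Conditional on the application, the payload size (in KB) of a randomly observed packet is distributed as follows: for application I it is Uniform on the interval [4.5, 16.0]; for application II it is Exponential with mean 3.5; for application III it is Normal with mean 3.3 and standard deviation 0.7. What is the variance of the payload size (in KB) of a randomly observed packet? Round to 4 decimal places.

18.6586

Per component, I: μ=10.25, E[X²]=116.083; II: μ=3.5, E[X²]=24.5; III: μ=3.3, E[X²]=11.38.
E[X] = 0.37·10.25 + 0.28·3.5 + 0.35·3.3 = 5.9275.
E[X²] = 0.37·116.083 + 0.28·24.5 + 0.35·11.38 = 53.7938.
Var(X) = E[X²] − (E[X])² = 53.7938 − 35.1353 = 18.6586.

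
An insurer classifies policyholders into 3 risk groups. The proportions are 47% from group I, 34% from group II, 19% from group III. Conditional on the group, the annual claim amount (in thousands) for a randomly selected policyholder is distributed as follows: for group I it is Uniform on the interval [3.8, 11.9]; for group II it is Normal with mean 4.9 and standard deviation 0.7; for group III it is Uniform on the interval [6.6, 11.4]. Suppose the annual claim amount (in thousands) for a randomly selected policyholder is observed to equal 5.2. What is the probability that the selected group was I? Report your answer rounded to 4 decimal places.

0.2471

Likelihoods f(5.2 | ·): I: 0.123457; II: 0.51991; III: 0.
Posterior ∝ prior × likelihood. Numerator for I: 0.47·0.123457 = 0.0580247.
Normalizing constant: 0.47·0.123457 + 0.34·0.51991 + 0.19·0 = 0.234794.
P(I | observation) = 0.0580247 / 0.234794 = 0.24713.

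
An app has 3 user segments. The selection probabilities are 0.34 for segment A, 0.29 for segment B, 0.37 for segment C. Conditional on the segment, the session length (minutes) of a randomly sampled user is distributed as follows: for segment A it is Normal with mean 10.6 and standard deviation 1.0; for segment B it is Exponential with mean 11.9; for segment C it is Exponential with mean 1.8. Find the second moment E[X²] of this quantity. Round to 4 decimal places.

123.0738

For each component E[X²] = Var + (mean)², giving A: 113.36; B: 283.22; C: 6.48.
Overall E[X²] = 0.34·113.36 + 0.29·283.22 + 0.37·6.48 = 123.074.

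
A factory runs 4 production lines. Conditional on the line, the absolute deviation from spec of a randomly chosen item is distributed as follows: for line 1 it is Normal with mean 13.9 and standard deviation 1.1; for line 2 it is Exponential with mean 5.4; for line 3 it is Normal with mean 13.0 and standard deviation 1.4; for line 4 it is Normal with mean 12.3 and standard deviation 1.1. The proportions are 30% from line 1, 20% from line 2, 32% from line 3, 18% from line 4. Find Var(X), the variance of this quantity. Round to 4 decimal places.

Per component, 1: μ=13.9, E[X²]=194.42; 2: μ=5.4, E[X²]=58.32; 3: μ=13, E[X²]=170.96; 4: μ=12.3, E[X²]=152.5.
E[X] = 0.3·13.9 + 0.2·5.4 + 0.32·13 + 0.18·12.3 = 11.624.
E[X²] = 0.3·194.42 + 0.2·58.32 + 0.32·170.96 + 0.18·152.5 = 152.147.
Var(X) = E[X²] − (E[X])² = 152.147 − 135.117 = 17.0298.

17.0298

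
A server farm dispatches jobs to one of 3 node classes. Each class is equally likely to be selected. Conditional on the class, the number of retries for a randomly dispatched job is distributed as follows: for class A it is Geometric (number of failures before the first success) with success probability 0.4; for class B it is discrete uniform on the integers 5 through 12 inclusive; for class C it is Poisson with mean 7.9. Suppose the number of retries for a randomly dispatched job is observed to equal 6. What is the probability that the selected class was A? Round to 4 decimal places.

Likelihoods P(X=6 | ·): A: 0.0186624; B: 0.125; C: 0.125171.
Posterior ∝ prior × likelihood. Numerator for A: 0.333333·0.0186624 = 0.0062208.
Normalizing constant: 0.333333·0.0186624 + 0.333333·0.125 + 0.333333·0.125171 = 0.0896111.
P(A | observation) = 0.0062208 / 0.0896111 = 0.06942.

0.0694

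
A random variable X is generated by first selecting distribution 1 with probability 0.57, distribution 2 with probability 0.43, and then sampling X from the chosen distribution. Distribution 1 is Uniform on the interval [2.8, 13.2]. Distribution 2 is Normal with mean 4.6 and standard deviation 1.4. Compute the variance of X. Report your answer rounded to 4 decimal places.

Per component, 1: μ=8, E[X²]=73.0133; 2: μ=4.6, E[X²]=23.12.
E[X] = 0.57·8 + 0.43·4.6 = 6.538.
E[X²] = 0.57·73.0133 + 0.43·23.12 = 51.5592.
Var(X) = E[X²] − (E[X])² = 51.5592 − 42.7454 = 8.81376.

8.8138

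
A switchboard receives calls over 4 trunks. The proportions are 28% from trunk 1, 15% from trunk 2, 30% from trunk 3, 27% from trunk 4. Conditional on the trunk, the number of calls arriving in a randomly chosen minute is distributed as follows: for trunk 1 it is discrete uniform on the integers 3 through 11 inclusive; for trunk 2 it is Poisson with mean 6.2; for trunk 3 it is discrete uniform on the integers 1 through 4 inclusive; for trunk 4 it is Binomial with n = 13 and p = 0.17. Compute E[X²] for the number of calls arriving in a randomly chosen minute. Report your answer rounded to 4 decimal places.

For each component E[X²] = Var + (mean)², giving 1: 55.6667; 2: 44.64; 3: 7.5; 4: 6.7184.
Overall E[X²] = 0.28·55.6667 + 0.15·44.64 + 0.3·7.5 + 0.27·6.7184 = 26.3466.

26.3466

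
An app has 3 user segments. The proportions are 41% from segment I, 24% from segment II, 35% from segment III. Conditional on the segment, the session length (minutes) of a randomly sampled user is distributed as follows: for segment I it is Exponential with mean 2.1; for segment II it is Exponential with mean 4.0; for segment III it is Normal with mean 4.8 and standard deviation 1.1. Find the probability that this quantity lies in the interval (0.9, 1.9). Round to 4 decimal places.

0.1450

Conditional on each segment, P(0.9 < X < 1.9): I: 0.246801; II: 0.176631; III: 0.00399403.
By total probability, P(0.9 < X < 1.9) = 0.41·0.246801 + 0.24·0.176631 + 0.35·0.00399403 = 0.144978.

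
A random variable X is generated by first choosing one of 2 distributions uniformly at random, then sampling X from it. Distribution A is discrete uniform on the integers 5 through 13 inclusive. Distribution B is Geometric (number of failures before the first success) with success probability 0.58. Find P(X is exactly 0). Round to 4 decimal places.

Conditional on each component, P(X = 0): A: 0; B: 0.58.
By total probability, P(X = 0) = 0.5·0 + 0.5·0.58 = 0.29.

0.2900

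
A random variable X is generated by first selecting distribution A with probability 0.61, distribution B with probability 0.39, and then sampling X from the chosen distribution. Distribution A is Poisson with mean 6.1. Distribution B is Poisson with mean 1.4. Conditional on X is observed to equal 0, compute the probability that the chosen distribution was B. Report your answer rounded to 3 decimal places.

Likelihoods P(X=0 | ·): A: 0.00224287; B: 0.246597.
Posterior ∝ prior × likelihood. Numerator for B: 0.39·0.246597 = 0.0961728.
Normalizing constant: 0.61·0.00224287 + 0.39·0.246597 = 0.097541.
P(B | observation) = 0.0961728 / 0.097541 = 0.985974.

0.986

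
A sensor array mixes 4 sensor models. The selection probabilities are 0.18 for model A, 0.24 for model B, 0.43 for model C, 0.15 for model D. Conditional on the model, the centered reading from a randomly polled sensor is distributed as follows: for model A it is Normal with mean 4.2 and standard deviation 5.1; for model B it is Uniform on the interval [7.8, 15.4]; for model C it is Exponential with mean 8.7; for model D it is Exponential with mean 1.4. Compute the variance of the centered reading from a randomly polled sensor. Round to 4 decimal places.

50.8729

Per component, A: μ=4.2, E[X²]=43.65; B: μ=11.6, E[X²]=139.373; C: μ=8.7, E[X²]=151.38; D: μ=1.4, E[X²]=3.92.
E[X] = 0.18·4.2 + 0.24·11.6 + 0.43·8.7 + 0.15·1.4 = 7.491.
E[X²] = 0.18·43.65 + 0.24·139.373 + 0.43·151.38 + 0.15·3.92 = 106.988.
Var(X) = E[X²] − (E[X])² = 106.988 − 56.1151 = 50.8729.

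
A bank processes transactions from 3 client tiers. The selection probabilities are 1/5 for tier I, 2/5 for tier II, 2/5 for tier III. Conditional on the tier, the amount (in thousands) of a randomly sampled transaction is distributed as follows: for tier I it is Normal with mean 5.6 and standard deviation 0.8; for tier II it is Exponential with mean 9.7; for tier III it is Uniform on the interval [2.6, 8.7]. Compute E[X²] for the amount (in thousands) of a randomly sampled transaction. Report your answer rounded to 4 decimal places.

95.6813

For each component E[X²] = Var + (mean)², giving I: 32; II: 188.18; III: 35.0233.
Overall E[X²] = 0.2·32 + 0.4·188.18 + 0.4·35.0233 = 95.6813.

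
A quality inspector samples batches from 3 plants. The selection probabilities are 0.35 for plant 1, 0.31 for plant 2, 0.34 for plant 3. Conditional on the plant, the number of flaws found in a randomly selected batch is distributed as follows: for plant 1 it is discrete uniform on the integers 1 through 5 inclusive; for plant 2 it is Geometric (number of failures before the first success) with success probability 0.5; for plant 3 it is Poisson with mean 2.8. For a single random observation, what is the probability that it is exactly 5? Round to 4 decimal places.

Conditional on each plant, P(X = 5): 1: 0.2; 2: 0.015625; 3: 0.0872136.
By total probability, P(X = 5) = 0.35·0.2 + 0.31·0.015625 + 0.34·0.0872136 = 0.104496.

0.1045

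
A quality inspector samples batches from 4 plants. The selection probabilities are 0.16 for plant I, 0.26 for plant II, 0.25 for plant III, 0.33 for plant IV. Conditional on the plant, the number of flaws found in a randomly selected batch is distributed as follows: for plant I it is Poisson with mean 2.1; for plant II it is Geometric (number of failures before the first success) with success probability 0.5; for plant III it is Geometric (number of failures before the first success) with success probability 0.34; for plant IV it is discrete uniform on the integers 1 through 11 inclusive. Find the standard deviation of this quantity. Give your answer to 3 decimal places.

Per component, I: μ=2.1, E[X²]=6.51; II: μ=1, E[X²]=3; III: μ=1.94118, E[X²]=9.47751; IV: μ=6, E[X²]=46.
E[X] = 0.16·2.1 + 0.26·1 + 0.25·1.94118 + 0.33·6 = 3.06129.
E[X²] = 0.16·6.51 + 0.26·3 + 0.25·9.47751 + 0.33·46 = 19.371.
Var(X) = E[X²] − (E[X])² = 19.371 − 9.37152 = 9.99946.
SD(X) = √9.99946 = 3.16219.

3.162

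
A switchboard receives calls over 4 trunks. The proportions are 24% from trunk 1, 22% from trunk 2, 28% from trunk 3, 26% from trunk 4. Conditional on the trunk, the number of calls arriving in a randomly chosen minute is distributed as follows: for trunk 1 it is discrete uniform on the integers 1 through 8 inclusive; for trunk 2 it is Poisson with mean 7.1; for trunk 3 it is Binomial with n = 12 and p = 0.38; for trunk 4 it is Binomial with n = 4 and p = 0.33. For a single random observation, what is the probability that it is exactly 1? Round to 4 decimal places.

Conditional on each trunk, P(X = 1): 1: 0.125; 2: 0.00585824; 3: 0.0237287; 4: 0.397007.
By total probability, P(X = 1) = 0.24·0.125 + 0.22·0.00585824 + 0.28·0.0237287 + 0.26·0.397007 = 0.141155.

0.1412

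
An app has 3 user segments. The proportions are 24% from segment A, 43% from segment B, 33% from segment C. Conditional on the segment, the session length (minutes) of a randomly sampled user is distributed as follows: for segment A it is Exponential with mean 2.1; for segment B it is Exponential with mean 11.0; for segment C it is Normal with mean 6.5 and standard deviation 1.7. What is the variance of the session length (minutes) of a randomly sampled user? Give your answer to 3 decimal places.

66.623

Per component, A: μ=2.1, E[X²]=8.82; B: μ=11, E[X²]=242; C: μ=6.5, E[X²]=45.14.
E[X] = 0.24·2.1 + 0.43·11 + 0.33·6.5 = 7.379.
E[X²] = 0.24·8.82 + 0.43·242 + 0.33·45.14 = 121.073.
Var(X) = E[X²] − (E[X])² = 121.073 − 54.4496 = 66.6234.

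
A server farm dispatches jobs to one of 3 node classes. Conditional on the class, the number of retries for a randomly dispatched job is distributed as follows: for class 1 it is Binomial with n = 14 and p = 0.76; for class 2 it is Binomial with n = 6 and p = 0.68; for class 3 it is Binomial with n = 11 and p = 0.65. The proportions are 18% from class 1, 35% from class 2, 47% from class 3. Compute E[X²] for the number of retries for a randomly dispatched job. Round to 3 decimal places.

52.324

For each component E[X²] = Var + (mean)², giving 1: 115.763; 2: 17.952; 3: 53.625.
Overall E[X²] = 0.18·115.763 + 0.35·17.952 + 0.47·53.625 = 52.3243.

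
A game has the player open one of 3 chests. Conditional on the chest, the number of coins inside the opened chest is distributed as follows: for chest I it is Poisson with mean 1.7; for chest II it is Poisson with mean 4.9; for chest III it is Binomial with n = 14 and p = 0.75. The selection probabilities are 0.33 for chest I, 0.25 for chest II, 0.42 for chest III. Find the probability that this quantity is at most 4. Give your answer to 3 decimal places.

Conditional on each chest, P(X ≤ 4): I: 0.970385; II: 0.458212; III: 0.000341874.
By total probability, P(X ≤ 4) = 0.33·0.970385 + 0.25·0.458212 + 0.42·0.000341874 = 0.434924.

0.435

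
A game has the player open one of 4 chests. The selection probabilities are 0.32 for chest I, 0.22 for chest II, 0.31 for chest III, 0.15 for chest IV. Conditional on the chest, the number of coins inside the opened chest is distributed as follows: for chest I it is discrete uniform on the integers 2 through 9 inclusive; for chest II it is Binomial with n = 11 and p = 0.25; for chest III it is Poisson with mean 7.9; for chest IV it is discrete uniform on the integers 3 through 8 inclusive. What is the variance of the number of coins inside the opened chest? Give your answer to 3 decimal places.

8.450

Per component, I: μ=5.5, E[X²]=35.5; II: μ=2.75, E[X²]=9.625; III: μ=7.9, E[X²]=70.31; IV: μ=5.5, E[X²]=33.1667.
E[X] = 0.32·5.5 + 0.22·2.75 + 0.31·7.9 + 0.15·5.5 = 5.639.
E[X²] = 0.32·35.5 + 0.22·9.625 + 0.31·70.31 + 0.15·33.1667 = 40.2486.
Var(X) = E[X²] − (E[X])² = 40.2486 − 31.7983 = 8.45028.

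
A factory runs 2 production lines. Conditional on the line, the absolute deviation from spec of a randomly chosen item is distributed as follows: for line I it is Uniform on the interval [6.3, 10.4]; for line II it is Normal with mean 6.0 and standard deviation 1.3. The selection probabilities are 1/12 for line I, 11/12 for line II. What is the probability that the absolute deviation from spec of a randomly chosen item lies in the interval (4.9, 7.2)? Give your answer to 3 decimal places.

Conditional on each line, P(4.9 < X < 7.2): I: 0.219512; II: 0.623283.
By total probability, P(4.9 < X < 7.2) = 0.0833333·0.219512 + 0.916667·0.623283 = 0.589635.

0.590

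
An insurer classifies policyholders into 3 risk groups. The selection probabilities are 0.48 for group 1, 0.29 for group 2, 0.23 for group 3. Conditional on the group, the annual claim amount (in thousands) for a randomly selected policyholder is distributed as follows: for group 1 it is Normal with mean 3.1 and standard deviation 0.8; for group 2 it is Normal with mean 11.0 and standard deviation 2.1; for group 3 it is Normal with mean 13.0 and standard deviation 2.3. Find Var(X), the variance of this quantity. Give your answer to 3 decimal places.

Per component, 1: μ=3.1, E[X²]=10.25; 2: μ=11, E[X²]=125.41; 3: μ=13, E[X²]=174.29.
E[X] = 0.48·3.1 + 0.29·11 + 0.23·13 = 7.668.
E[X²] = 0.48·10.25 + 0.29·125.41 + 0.23·174.29 = 81.3756.
Var(X) = E[X²] − (E[X])² = 81.3756 − 58.7982 = 22.5774.

22.577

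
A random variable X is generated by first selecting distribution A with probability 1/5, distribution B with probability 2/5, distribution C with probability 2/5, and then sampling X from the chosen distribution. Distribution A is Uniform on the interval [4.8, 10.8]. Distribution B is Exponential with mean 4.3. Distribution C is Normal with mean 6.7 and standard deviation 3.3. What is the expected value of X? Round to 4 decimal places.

Component means — A: 7.8; B: 4.3; C: 6.7.
E[X] = 0.2·7.8 + 0.4·4.3 + 0.4·6.7 = 5.96.

5.9600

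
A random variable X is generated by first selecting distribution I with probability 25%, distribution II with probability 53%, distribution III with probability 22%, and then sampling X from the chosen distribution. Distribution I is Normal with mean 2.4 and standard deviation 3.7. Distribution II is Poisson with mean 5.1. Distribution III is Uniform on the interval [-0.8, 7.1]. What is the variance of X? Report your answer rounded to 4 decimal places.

8.7099

Per component, I: μ=2.4, E[X²]=19.45; II: μ=5.1, E[X²]=31.11; III: μ=3.15, E[X²]=15.1233.
E[X] = 0.25·2.4 + 0.53·5.1 + 0.22·3.15 = 3.996.
E[X²] = 0.25·19.45 + 0.53·31.11 + 0.22·15.1233 = 24.6779.
Var(X) = E[X²] − (E[X])² = 24.6779 − 15.968 = 8.70992.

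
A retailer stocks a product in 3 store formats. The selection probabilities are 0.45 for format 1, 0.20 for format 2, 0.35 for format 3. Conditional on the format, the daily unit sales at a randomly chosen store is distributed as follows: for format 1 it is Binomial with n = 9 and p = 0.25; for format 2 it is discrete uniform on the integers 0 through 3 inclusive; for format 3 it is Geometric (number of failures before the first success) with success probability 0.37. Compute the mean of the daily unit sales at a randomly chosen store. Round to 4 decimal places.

Component means — 1: 2.25; 2: 1.5; 3: 1.7027.
E[X] = 0.45·2.25 + 0.2·1.5 + 0.35·1.7027 = 1.90845.

1.9084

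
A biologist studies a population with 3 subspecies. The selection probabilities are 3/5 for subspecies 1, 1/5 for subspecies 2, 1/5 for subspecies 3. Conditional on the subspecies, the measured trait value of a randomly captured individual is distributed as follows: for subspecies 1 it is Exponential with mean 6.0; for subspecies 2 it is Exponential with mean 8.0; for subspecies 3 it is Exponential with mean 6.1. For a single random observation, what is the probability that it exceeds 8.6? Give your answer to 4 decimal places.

0.2602

Conditional on each subspecies, P(X > 8.6): 1: 0.238513; 2: 0.341298; 3: 0.244183.
By total probability, P(X > 8.6) = 0.6·0.238513 + 0.2·0.341298 + 0.2·0.244183 = 0.260204.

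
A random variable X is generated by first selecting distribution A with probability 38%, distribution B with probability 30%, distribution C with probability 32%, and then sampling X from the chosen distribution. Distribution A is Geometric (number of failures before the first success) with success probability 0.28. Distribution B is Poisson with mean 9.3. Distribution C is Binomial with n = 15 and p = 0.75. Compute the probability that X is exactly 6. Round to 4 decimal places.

Conditional on each component, P(X = 6): A: 0.0390079; B: 0.0821536; C: 0.00339807.
By total probability, P(X = 6) = 0.38·0.0390079 + 0.3·0.0821536 + 0.32·0.00339807 = 0.0405565.

0.0406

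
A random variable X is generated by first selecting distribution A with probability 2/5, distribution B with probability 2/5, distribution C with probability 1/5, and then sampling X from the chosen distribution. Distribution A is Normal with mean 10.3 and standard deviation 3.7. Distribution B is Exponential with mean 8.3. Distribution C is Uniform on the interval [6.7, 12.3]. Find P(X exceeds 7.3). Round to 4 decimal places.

0.6611

Conditional on each component, P(X > 7.3): A: 0.791263; B: 0.414983; C: 0.892857.
By total probability, P(X > 7.3) = 0.4·0.791263 + 0.4·0.414983 + 0.2·0.892857 = 0.66107.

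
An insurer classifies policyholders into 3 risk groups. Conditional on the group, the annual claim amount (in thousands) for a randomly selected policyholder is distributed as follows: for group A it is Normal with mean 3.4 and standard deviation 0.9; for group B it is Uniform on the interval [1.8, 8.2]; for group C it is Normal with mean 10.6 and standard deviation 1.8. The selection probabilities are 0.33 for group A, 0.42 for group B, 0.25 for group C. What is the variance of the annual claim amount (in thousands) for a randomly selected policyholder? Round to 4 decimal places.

Per component, A: μ=3.4, E[X²]=12.37; B: μ=5, E[X²]=28.4133; C: μ=10.6, E[X²]=115.6.
E[X] = 0.33·3.4 + 0.42·5 + 0.25·10.6 = 5.872.
E[X²] = 0.33·12.37 + 0.42·28.4133 + 0.25·115.6 = 44.9157.
Var(X) = E[X²] − (E[X])² = 44.9157 − 34.4804 = 10.4353.

10.4353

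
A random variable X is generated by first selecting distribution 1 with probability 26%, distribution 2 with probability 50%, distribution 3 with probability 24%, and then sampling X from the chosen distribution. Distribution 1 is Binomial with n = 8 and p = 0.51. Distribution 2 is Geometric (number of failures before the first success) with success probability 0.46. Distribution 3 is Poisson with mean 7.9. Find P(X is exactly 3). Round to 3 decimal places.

Conditional on each component, P(X = 3): 1: 0.209835; 2: 0.0724334; 3: 0.0304652.
By total probability, P(X = 3) = 0.26·0.209835 + 0.5·0.0724334 + 0.24·0.0304652 = 0.0980856.

0.098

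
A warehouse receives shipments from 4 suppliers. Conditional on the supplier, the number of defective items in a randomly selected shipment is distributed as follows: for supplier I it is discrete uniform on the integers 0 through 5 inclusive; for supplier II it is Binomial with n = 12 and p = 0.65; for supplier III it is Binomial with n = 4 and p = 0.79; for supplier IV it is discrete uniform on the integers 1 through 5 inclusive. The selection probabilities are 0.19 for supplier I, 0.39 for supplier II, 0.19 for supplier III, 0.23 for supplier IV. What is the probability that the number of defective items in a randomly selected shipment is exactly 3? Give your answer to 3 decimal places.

Conditional on each supplier, P(X = 3): I: 0.166667; II: 0.00476184; III: 0.414153; IV: 0.2.
By total probability, P(X = 3) = 0.19·0.166667 + 0.39·0.00476184 + 0.19·0.414153 + 0.23·0.2 = 0.158213.

0.158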